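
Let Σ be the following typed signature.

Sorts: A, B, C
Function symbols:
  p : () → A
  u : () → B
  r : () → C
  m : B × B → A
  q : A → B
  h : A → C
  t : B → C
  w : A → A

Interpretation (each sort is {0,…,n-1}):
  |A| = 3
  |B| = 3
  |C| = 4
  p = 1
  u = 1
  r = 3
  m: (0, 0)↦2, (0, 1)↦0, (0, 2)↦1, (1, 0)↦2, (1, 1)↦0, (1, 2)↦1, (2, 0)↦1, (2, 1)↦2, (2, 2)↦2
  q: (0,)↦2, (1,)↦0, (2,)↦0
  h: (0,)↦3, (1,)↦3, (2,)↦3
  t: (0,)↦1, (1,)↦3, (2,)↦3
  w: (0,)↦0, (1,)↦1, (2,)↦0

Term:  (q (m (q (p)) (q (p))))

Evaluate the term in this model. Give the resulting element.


  p = 1
  (q (p)) = q(1,) = 0
  p = 1
  (q (p)) = q(1,) = 0
  (m (q (p)) (q (p))) = m(0, 0) = 2
  (q (m (q (p)) (q (p)))) = q(2,) = 0

value = 0


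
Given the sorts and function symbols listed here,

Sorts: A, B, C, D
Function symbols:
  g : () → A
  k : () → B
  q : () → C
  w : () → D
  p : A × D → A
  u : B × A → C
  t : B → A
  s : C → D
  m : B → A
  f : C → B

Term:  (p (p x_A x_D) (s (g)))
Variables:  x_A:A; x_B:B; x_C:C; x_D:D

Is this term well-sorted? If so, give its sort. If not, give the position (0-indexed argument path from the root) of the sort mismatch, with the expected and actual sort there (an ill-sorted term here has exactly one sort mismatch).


ill-sorted at position [1, 0]: expected C, got A

    x_A : A
    x_D : D
  (p x_A x_D) : A
    (g) : A
  (s (g)) : ✗ arg 0 at [1, 0] has sort A, expected C


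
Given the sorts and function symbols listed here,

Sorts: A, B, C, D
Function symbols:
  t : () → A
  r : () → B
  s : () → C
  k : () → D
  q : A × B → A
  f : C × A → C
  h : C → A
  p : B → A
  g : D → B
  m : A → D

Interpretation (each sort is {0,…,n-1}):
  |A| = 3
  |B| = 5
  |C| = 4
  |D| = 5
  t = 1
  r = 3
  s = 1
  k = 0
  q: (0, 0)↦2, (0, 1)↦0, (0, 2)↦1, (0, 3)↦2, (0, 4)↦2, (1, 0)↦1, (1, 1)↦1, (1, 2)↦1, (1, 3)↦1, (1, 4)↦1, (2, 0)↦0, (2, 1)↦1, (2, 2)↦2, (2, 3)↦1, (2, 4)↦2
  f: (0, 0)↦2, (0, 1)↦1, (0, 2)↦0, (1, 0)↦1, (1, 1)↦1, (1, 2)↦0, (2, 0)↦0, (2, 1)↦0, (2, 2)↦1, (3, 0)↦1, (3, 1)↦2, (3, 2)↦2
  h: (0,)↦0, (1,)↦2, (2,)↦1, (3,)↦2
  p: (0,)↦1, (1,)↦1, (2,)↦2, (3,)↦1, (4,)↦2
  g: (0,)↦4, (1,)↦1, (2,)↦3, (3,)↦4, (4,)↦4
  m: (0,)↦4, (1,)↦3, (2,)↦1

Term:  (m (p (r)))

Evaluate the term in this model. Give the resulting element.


  r = 3
  (p (r)) = p(3,) = 1
  (m (p (r))) = m(1,) = 3

value = 3


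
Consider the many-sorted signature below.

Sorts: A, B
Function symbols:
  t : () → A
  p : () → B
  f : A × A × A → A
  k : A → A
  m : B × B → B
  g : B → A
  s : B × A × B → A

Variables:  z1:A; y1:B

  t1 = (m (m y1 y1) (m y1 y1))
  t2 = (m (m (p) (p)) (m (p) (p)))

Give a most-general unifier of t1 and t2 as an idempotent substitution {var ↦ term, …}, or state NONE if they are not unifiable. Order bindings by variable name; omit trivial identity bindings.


{y1 ↦ (p)}


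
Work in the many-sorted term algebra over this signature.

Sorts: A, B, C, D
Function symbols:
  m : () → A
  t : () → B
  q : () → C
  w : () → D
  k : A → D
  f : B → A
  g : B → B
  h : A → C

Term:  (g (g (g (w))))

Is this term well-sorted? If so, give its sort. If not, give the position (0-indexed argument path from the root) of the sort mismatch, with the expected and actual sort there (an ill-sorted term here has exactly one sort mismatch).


ill-sorted at position [0, 0, 0]: expected B, got D

      (w) : D
    (g (w)) : ✗ arg 0 at [0, 0, 0] has sort D, expected B


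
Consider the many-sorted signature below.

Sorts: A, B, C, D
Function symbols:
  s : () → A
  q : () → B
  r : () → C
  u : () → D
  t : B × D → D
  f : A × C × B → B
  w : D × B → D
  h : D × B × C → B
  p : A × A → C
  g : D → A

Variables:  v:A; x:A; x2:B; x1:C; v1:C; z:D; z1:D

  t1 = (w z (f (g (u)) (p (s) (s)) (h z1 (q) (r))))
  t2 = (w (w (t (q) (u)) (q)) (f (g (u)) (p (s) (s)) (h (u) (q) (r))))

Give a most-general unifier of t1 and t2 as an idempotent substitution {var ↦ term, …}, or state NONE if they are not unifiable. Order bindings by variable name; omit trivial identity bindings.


{z ↦ (w (t (q) (u)) (q)), z1 ↦ (u)}


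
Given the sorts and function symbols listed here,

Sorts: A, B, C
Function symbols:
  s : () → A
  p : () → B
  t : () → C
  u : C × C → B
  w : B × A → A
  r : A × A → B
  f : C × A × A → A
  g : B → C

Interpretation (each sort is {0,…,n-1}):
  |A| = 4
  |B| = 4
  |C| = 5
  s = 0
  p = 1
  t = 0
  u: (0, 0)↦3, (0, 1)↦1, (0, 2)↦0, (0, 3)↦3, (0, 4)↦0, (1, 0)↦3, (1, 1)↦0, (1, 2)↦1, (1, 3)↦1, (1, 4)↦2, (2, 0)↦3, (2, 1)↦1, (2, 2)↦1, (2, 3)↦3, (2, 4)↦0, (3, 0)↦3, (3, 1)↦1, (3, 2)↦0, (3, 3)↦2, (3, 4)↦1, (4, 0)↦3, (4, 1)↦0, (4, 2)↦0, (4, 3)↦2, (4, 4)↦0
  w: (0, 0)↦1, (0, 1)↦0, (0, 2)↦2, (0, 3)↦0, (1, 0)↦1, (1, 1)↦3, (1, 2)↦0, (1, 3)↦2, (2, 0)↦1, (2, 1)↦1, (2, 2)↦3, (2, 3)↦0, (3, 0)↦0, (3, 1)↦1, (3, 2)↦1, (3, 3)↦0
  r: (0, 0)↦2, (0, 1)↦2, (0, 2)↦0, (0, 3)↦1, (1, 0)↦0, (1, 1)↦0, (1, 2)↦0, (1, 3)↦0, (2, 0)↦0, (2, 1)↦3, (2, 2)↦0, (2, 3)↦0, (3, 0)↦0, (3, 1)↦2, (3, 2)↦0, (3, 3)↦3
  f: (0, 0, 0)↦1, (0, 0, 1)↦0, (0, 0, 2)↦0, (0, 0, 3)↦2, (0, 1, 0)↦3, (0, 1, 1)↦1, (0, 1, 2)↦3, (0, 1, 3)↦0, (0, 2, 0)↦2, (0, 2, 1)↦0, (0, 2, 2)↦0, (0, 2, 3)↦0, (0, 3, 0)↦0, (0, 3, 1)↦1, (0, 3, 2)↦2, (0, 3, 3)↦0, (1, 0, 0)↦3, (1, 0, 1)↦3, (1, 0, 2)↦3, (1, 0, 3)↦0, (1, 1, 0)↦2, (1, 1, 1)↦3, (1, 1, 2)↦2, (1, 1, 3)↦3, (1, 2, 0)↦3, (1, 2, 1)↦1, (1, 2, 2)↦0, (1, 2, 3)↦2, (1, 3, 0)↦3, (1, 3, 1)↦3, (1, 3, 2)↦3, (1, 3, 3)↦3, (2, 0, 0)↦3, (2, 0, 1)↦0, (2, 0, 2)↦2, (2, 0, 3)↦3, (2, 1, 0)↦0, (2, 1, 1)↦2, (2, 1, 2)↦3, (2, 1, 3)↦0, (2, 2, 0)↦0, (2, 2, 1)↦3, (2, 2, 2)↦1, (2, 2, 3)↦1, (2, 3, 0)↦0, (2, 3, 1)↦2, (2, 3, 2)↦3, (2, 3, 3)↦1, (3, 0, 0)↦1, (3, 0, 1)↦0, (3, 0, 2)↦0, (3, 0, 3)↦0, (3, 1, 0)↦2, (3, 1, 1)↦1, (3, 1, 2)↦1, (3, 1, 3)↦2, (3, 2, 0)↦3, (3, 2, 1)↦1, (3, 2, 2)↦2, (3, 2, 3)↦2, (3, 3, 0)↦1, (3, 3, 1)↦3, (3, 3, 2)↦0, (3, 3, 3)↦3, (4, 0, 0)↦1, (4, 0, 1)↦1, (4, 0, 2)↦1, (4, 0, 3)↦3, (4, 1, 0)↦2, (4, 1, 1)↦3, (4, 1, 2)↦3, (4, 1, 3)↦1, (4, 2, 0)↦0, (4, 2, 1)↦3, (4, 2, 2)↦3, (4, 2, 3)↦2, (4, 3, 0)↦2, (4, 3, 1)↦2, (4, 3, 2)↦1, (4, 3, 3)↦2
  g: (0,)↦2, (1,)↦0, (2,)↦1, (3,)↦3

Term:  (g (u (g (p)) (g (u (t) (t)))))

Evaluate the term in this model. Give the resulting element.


  p = 1
  (g (p)) = g(1,) = 0
  t = 0
  t = 0
  (u (t) (t)) = u(0, 0) = 3
  (g (u (t) (t))) = g(3,) = 3
  (u (g (p)) (g (u (t) (t)))) = u(0, 3) = 3
  (g (u (g (p)) (g (u (t) (t))))) = g(3,) = 3

value = 3


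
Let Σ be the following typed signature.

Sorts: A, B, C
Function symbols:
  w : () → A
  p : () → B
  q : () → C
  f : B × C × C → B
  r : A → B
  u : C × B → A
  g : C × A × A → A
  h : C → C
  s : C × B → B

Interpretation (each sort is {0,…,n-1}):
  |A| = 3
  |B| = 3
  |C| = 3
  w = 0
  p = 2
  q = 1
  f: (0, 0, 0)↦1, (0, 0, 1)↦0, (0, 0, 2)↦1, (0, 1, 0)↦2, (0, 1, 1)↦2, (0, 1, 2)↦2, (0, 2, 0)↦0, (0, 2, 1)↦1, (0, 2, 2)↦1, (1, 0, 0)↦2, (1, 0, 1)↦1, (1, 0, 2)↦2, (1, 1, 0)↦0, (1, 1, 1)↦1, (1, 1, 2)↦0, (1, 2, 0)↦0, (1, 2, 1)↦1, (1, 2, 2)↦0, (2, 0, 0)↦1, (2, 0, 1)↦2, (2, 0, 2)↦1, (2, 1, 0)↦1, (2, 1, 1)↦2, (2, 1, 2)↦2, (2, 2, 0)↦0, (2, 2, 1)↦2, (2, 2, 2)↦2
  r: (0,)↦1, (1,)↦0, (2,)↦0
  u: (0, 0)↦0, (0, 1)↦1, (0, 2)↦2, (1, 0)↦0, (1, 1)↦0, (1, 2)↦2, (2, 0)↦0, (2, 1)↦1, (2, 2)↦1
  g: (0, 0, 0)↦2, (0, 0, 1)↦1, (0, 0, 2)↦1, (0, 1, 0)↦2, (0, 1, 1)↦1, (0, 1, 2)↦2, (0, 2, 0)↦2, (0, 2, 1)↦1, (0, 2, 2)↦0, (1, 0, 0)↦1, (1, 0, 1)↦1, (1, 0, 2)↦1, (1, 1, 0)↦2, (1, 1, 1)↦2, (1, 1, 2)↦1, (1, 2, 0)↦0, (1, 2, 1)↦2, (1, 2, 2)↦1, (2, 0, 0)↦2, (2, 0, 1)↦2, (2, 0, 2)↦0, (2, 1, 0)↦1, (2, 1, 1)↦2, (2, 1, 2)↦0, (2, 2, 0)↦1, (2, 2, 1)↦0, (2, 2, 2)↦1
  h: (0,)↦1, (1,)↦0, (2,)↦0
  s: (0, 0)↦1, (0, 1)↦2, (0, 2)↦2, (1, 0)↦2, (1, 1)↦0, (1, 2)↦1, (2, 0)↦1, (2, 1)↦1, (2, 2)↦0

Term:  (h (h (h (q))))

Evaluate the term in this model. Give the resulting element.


  q = 1
  (h (q)) = h(1,) = 0
  (h (h (q))) = h(0,) = 1
  (h (h (h (q)))) = h(1,) = 0

value = 0


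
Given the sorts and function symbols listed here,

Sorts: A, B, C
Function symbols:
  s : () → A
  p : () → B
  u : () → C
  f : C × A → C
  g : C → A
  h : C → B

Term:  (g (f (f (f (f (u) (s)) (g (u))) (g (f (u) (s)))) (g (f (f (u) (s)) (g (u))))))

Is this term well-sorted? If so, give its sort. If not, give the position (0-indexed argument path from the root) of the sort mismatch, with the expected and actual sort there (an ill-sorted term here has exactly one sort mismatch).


well-sorted; sort = A

          (u) : C
          (s) : A
        (f (u) (s)) : C
          (u) : C
        (g (u)) : A
      (f (f (u) (s)) (g (u))) : C
          (u) : C
          (s) : A
        (f (u) (s)) : C
      (g (f (u) (s))) : A
    (f (f (f (u) (s)) (g (u))) (g (f (u) (s)))) : C
          (u) : C
          (s) : A
        (f (u) (s)) : C
          (u) : C
        (g (u)) : A
      (f (f (u) (s)) (g (u))) : C
    (g (f (f (u) (s)) (g (u)))) : A
  (f (f (f (f (u) (s)) (g (u))) (g (f (u) (s)))) (g (f (f (u) (s)) (g (u))))) : C
(g (f (f (f (f (u) (s)) (g (u))) (g (f (u) (s)))) (g (f (f (u) (s)) (g (u)))))) : A


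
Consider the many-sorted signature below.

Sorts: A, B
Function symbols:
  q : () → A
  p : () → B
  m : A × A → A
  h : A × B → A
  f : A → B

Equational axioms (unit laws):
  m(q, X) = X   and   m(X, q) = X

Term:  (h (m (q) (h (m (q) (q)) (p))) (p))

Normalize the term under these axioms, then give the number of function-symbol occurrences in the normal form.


1. (h (m (q) (h (m (q) (q)) (p))) (p))  →  (h (h (m (q) (q)) (p)) (p))
2. (h (h (m (q) (q)) (p)) (p))  →  (h (h (q) (p)) (p))
normal form: (h (h (q) (p)) (p))

size = 5


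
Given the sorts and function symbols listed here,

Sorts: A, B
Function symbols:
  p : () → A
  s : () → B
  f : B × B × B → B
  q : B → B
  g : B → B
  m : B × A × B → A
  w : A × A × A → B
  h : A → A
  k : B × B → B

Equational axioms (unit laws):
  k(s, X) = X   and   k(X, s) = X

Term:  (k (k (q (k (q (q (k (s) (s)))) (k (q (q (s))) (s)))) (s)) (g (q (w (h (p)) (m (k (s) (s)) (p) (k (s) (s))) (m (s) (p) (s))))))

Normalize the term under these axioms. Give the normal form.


normal form = (k (q (k (q (q (s))) (q (q (s))))) (g (q (w (h (p)) (m (s) (p) (s)) (m (s) (p) (s))))))

1. (k (k (q (k (q (q (k (s) (s)))) (k (q (q (s))) (s)))) (s)) (g (q (w (h (p)) (m (k (s) (s)) (p) (k (s) (s))) (m (s) (p) (s))))))  →  (k (q (k (q (q (k (s) (s)))) (k (q (q (s))) (s)))) (g (q (w (h (p)) (m (k (s) (s)) (p) (k (s) (s))) (m (s) (p) (s))))))
2. (k (q (k (q (q (k (s) (s)))) (k (q (q (s))) (s)))) (g (q (w (h (p)) (m (k (s) (s)) (p) (k (s) (s))) (m (s) (p) (s))))))  →  (k (q (k (q (q (s))) (k (q (q (s))) (s)))) (g (q (w (h (p)) (m (k (s) (s)) (p) (k (s) (s))) (m (s) (p) (s))))))
3. (k (q (k (q (q (s))) (k (q (q (s))) (s)))) (g (q (w (h (p)) (m (k (s) (s)) (p) (k (s) (s))) (m (s) (p) (s))))))  →  (k (q (k (q (q (s))) (q (q (s))))) (g (q (w (h (p)) (m (k (s) (s)) (p) (k (s) (s))) (m (s) (p) (s))))))
4. (k (q (k (q (q (s))) (q (q (s))))) (g (q (w (h (p)) (m (k (s) (s)) (p) (k (s) (s))) (m (s) (p) (s))))))  →  (k (q (k (q (q (s))) (q (q (s))))) (g (q (w (h (p)) (m (s) (p) (k (s) (s))) (m (s) (p) (s))))))
5. (k (q (k (q (q (s))) (q (q (s))))) (g (q (w (h (p)) (m (s) (p) (k (s) (s))) (m (s) (p) (s))))))  →  (k (q (k (q (q (s))) (q (q (s))))) (g (q (w (h (p)) (m (s) (p) (s)) (m (s) (p) (s))))))


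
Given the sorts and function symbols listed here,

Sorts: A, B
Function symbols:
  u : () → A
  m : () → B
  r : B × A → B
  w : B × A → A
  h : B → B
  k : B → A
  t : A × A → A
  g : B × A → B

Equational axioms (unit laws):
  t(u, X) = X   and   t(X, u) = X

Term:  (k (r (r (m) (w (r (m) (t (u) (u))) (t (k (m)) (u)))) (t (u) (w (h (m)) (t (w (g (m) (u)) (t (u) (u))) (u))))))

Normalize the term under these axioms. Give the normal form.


1. (k (r (r (m) (w (r (m) (t (u) (u))) (t (k (m)) (u)))) (t (u) (w (h (m)) (t (w (g (m) (u)) (t (u) (u))) (u))))))  →  (k (r (r (m) (w (r (m) (u)) (t (k (m)) (u)))) (t (u) (w (h (m)) (t (w (g (m) (u)) (t (u) (u))) (u))))))
2. (k (r (r (m) (w (r (m) (u)) (t (k (m)) (u)))) (t (u) (w (h (m)) (t (w (g (m) (u)) (t (u) (u))) (u))))))  →  (k (r (r (m) (w (r (m) (u)) (k (m)))) (t (u) (w (h (m)) (t (w (g (m) (u)) (t (u) (u))) (u))))))
3. (k (r (r (m) (w (r (m) (u)) (k (m)))) (t (u) (w (h (m)) (t (w (g (m) (u)) (t (u) (u))) (u))))))  →  (k (r (r (m) (w (r (m) (u)) (k (m)))) (w (h (m)) (t (w (g (m) (u)) (t (u) (u))) (u)))))
4. (k (r (r (m) (w (r (m) (u)) (k (m)))) (w (h (m)) (t (w (g (m) (u)) (t (u) (u))) (u)))))  →  (k (r (r (m) (w (r (m) (u)) (k (m)))) (w (h (m)) (w (g (m) (u)) (t (u) (u))))))
5. (k (r (r (m) (w (r (m) (u)) (k (m)))) (w (h (m)) (w (g (m) (u)) (t (u) (u))))))  →  (k (r (r (m) (w (r (m) (u)) (k (m)))) (w (h (m)) (w (g (m) (u)) (u)))))

normal form = (k (r (r (m) (w (r (m) (u)) (k (m)))) (w (h (m)) (w (g (m) (u)) (u)))))


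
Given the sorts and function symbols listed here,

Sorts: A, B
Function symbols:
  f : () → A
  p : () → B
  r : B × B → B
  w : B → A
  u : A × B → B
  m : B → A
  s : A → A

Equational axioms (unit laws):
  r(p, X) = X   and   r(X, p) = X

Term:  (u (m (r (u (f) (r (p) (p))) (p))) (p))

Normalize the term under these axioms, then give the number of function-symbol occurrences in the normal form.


size = 6

1. (u (m (r (u (f) (r (p) (p))) (p))) (p))  →  (u (m (u (f) (r (p) (p)))) (p))
2. (u (m (u (f) (r (p) (p)))) (p))  →  (u (m (u (f) (p))) (p))
normal form: (u (m (u (f) (p))) (p))


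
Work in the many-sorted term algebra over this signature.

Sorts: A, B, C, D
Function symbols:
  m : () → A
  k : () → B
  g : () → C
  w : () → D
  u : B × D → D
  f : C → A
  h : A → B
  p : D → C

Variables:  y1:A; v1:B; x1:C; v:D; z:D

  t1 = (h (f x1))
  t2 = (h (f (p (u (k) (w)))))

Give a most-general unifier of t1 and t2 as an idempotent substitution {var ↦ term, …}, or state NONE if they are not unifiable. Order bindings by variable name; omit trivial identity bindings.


{x1 ↦ (p (u (k) (w)))}


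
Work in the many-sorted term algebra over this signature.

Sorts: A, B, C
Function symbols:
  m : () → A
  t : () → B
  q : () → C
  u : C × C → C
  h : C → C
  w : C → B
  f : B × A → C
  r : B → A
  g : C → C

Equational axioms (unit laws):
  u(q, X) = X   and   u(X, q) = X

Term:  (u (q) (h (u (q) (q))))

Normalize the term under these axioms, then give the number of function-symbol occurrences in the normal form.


size = 2

1. (u (q) (h (u (q) (q))))  →  (h (u (q) (q)))
2. (h (u (q) (q)))  →  (h (q))
normal form: (h (q))


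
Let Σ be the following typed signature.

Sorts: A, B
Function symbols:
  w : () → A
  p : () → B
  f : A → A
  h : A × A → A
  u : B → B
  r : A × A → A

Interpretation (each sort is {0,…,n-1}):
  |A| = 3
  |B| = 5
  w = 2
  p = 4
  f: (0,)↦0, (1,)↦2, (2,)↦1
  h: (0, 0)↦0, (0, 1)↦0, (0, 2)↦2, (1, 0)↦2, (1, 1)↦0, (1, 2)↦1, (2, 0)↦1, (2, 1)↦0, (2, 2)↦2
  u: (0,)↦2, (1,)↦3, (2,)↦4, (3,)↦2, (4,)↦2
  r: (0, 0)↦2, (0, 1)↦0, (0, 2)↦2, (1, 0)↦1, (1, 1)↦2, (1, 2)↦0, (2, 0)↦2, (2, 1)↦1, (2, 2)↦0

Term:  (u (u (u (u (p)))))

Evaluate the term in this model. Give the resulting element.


value = 4

  p = 4
  (u (p)) = u(4,) = 2
  (u (u (p))) = u(2,) = 4
  (u (u (u (p)))) = u(4,) = 2
  (u (u (u (u (p))))) = u(2,) = 4


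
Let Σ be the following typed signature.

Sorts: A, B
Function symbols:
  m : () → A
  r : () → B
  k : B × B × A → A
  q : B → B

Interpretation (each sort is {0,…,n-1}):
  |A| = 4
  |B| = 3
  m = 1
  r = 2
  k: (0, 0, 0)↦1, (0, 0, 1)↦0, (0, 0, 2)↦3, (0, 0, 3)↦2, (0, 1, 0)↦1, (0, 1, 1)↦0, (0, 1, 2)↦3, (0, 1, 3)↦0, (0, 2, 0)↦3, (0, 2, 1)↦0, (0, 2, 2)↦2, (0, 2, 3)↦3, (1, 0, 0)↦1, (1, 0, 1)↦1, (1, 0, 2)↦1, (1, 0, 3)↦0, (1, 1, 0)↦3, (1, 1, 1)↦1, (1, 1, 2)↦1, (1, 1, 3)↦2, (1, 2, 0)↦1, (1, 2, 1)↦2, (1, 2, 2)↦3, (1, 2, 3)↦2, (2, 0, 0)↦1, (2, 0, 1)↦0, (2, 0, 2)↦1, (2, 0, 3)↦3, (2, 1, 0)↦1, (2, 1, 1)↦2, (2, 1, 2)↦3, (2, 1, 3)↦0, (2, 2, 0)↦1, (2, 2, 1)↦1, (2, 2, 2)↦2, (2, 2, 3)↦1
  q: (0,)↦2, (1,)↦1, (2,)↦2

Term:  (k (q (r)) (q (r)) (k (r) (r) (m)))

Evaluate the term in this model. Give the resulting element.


  r = 2
  (q (r)) = q(2,) = 2
  r = 2
  (q (r)) = q(2,) = 2
  r = 2
  r = 2
  m = 1
  (k (r) (r) (m)) = k(2, 2, 1) = 1
  (k (q (r)) (q (r)) (k (r) (r) (m))) = k(2, 2, 1) = 1

value = 1


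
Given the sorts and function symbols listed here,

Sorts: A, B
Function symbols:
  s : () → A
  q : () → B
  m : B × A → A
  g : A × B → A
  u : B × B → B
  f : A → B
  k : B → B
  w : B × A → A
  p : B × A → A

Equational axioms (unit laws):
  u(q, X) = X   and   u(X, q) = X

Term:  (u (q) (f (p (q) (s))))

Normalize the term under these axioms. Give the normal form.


1. (u (q) (f (p (q) (s))))  →  (f (p (q) (s)))

normal form = (f (p (q) (s)))


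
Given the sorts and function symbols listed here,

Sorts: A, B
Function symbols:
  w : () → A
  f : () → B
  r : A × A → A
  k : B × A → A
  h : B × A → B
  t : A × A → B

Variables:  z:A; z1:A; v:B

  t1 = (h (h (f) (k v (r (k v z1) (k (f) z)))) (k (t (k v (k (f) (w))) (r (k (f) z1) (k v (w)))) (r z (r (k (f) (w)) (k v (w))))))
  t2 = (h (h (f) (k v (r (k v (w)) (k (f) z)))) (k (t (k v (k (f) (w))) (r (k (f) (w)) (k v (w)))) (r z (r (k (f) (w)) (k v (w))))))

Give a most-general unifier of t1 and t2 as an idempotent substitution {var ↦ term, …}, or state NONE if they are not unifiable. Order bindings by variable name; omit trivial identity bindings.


{z1 ↦ (w)}


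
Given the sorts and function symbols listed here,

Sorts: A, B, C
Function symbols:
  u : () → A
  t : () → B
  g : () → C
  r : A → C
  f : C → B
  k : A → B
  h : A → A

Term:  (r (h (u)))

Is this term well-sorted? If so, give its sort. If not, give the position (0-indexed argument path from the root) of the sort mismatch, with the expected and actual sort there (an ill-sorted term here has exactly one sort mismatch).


well-sorted; sort = C

    (u) : A
  (h (u)) : A
(r (h (u))) : C


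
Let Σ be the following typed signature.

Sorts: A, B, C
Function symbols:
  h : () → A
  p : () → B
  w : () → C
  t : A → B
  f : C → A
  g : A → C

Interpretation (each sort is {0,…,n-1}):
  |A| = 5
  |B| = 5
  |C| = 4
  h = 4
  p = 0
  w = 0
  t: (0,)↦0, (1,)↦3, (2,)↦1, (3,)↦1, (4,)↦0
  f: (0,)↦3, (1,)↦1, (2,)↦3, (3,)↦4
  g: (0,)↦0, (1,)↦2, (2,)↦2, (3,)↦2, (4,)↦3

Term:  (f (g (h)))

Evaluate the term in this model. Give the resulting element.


value = 4

  h = 4
  (g (h)) = g(4,) = 3
  (f (g (h))) = f(3,) = 4


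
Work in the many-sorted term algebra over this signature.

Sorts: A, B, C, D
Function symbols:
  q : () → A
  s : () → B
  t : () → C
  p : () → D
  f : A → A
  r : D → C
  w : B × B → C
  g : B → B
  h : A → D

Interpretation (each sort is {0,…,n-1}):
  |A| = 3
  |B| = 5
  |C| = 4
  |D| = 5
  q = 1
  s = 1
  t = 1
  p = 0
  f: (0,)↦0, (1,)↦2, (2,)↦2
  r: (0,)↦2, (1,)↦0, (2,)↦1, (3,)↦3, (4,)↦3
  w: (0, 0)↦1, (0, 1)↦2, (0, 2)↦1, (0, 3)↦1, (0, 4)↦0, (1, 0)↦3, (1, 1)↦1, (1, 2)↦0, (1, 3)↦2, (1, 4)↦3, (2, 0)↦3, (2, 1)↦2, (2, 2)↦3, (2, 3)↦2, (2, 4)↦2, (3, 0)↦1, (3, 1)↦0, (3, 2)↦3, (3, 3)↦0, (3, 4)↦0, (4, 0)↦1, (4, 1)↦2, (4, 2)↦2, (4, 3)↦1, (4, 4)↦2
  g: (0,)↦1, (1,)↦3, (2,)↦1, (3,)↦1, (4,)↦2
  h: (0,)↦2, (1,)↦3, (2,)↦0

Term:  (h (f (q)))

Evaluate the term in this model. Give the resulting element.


  q = 1
  (f (q)) = f(1,) = 2
  (h (f (q))) = h(2,) = 0

value = 0


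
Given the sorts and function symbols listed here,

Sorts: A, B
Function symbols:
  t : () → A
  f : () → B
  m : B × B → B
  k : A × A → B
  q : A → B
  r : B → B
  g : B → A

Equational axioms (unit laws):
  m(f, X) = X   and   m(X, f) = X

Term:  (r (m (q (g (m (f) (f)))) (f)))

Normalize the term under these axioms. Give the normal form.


normal form = (r (q (g (f))))

1. (r (m (q (g (m (f) (f)))) (f)))  →  (r (q (g (m (f) (f)))))
2. (r (q (g (m (f) (f)))))  →  (r (q (g (f))))


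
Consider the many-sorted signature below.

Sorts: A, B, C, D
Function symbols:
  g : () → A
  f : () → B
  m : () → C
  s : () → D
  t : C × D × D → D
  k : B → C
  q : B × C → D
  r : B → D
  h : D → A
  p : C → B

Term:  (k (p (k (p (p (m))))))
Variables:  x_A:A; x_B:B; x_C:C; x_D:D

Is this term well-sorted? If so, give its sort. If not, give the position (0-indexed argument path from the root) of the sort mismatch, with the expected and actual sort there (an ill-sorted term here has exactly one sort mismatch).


          (m) : C
        (p (m)) : B
      (p (p (m))) : ✗ arg 0 at [0, 0, 0, 0] has sort B, expected C

ill-sorted at position [0, 0, 0, 0]: expected C, got B


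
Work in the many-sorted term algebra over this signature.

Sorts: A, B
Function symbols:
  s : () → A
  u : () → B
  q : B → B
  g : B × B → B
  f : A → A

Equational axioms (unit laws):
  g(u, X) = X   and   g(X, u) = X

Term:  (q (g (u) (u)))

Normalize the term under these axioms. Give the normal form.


1. (q (g (u) (u)))  →  (q (u))

normal form = (q (u))


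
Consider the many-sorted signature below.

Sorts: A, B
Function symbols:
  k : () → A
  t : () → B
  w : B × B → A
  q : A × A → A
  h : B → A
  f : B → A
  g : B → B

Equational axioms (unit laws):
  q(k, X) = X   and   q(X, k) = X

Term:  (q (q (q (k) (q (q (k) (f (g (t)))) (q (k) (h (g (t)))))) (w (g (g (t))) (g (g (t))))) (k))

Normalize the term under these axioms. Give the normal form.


1. (q (q (q (k) (q (q (k) (f (g (t)))) (q (k) (h (g (t)))))) (w (g (g (t))) (g (g (t))))) (k))  →  (q (q (k) (q (q (k) (f (g (t)))) (q (k) (h (g (t)))))) (w (g (g (t))) (g (g (t)))))
2. (q (q (k) (q (q (k) (f (g (t)))) (q (k) (h (g (t)))))) (w (g (g (t))) (g (g (t)))))  →  (q (q (q (k) (f (g (t)))) (q (k) (h (g (t))))) (w (g (g (t))) (g (g (t)))))
3. (q (q (q (k) (f (g (t)))) (q (k) (h (g (t))))) (w (g (g (t))) (g (g (t)))))  →  (q (q (f (g (t))) (q (k) (h (g (t))))) (w (g (g (t))) (g (g (t)))))
4. (q (q (f (g (t))) (q (k) (h (g (t))))) (w (g (g (t))) (g (g (t)))))  →  (q (q (f (g (t))) (h (g (t)))) (w (g (g (t))) (g (g (t)))))

normal form = (q (q (f (g (t))) (h (g (t)))) (w (g (g (t))) (g (g (t)))))


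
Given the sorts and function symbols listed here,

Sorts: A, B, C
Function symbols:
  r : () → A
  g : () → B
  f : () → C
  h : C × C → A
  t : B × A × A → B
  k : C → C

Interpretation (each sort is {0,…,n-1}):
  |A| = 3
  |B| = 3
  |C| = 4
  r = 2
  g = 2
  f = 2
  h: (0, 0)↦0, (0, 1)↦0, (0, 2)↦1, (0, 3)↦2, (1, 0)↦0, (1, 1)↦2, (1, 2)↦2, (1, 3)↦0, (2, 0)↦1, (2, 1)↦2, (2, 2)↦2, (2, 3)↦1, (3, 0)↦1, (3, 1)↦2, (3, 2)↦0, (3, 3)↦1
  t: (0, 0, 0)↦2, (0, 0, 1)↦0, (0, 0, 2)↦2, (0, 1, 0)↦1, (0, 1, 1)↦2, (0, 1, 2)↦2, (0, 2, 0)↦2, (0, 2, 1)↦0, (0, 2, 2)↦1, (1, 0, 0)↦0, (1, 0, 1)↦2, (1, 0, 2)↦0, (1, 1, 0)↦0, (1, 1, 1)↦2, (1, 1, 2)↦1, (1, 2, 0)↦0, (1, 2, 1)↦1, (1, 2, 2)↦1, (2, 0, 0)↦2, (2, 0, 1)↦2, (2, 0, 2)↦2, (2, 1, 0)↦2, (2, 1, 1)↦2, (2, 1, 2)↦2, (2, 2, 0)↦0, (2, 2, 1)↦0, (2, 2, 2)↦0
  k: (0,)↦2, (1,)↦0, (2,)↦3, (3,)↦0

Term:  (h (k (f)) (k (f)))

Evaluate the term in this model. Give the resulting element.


value = 1

  f = 2
  (k (f)) = k(2,) = 3
  f = 2
  (k (f)) = k(2,) = 3
  (h (k (f)) (k (f))) = h(3, 3) = 1


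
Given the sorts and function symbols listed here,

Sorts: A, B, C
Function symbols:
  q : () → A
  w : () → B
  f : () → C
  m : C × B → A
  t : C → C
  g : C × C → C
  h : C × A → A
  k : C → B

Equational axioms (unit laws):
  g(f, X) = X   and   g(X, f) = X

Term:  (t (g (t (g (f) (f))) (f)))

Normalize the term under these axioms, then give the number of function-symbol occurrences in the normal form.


1. (t (g (t (g (f) (f))) (f)))  →  (t (t (g (f) (f))))
2. (t (t (g (f) (f))))  →  (t (t (f)))
normal form: (t (t (f)))

size = 3


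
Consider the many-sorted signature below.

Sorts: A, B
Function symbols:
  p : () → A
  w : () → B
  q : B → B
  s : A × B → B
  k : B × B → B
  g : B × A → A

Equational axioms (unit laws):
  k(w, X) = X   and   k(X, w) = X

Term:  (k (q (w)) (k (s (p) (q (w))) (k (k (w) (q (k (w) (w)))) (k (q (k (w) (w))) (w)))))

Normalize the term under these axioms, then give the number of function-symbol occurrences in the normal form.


size = 13

1. (k (q (w)) (k (s (p) (q (w))) (k (k (w) (q (k (w) (w)))) (k (q (k (w) (w))) (w)))))  →  (k (q (w)) (k (s (p) (q (w))) (k (q (k (w) (w))) (k (q (k (w) (w))) (w)))))
2. (k (q (w)) (k (s (p) (q (w))) (k (q (k (w) (w))) (k (q (k (w) (w))) (w)))))  →  (k (q (w)) (k (s (p) (q (w))) (k (q (w)) (k (q (k (w) (w))) (w)))))
3. (k (q (w)) (k (s (p) (q (w))) (k (q (w)) (k (q (k (w) (w))) (w)))))  →  (k (q (w)) (k (s (p) (q (w))) (k (q (w)) (q (k (w) (w))))))
4. (k (q (w)) (k (s (p) (q (w))) (k (q (w)) (q (k (w) (w))))))  →  (k (q (w)) (k (s (p) (q (w))) (k (q (w)) (q (w)))))
normal form: (k (q (w)) (k (s (p) (q (w))) (k (q (w)) (q (w)))))


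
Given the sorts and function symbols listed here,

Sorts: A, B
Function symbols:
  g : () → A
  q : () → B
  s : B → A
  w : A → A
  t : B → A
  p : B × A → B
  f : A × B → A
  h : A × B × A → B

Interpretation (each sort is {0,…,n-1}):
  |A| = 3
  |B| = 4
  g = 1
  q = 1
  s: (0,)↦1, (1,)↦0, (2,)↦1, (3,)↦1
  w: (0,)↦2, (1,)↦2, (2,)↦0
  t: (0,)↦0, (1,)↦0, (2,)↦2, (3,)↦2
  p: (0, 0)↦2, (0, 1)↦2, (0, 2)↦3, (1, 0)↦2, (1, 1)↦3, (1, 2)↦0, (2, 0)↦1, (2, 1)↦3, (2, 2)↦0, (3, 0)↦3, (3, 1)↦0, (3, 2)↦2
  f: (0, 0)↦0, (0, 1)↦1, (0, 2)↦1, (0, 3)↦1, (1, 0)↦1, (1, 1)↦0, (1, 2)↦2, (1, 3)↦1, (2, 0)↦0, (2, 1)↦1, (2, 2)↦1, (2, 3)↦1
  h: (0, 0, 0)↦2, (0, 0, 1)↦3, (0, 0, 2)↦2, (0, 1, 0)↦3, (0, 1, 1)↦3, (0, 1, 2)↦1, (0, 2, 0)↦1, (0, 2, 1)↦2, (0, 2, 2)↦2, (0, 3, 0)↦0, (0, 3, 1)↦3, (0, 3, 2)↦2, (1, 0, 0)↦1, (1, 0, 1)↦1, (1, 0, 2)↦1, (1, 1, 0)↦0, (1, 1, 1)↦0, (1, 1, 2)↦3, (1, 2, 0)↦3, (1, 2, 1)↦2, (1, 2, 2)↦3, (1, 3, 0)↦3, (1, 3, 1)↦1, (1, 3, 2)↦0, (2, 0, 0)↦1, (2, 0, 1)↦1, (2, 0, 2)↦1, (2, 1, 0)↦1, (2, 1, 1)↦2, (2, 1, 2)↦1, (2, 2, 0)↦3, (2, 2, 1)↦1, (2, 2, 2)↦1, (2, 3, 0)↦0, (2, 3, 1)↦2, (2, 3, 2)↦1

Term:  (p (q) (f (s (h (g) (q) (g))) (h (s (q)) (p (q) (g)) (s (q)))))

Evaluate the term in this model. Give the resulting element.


  q = 1
  g = 1
  q = 1
  g = 1
  (h (g) (q) (g)) = h(1, 1, 1) = 0
  (s (h (g) (q) (g))) = s(0,) = 1
  q = 1
  (s (q)) = s(1,) = 0
  q = 1
  g = 1
  (p (q) (g)) = p(1, 1) = 3
  q = 1
  (s (q)) = s(1,) = 0
  (h (s (q)) (p (q) (g)) (s (q))) = h(0, 3, 0) = 0
  (f (s (h (g) (q) (g))) (h (s (q)) (p (q) (g)) (s (q)))) = f(1, 0) = 1
  (p (q) (f (s (h (g) (q) (g))) (h (s (q)) (p (q) (g)) (s (q))))) = p(1, 1) = 3

value = 3


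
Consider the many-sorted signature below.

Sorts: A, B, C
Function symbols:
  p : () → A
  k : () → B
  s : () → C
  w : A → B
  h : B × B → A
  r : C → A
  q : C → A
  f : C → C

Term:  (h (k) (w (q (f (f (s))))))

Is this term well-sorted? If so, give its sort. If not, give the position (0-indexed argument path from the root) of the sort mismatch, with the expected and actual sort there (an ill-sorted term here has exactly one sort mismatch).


  (k) : B
          (s) : C
        (f (s)) : C
      (f (f (s))) : C
    (q (f (f (s)))) : A
  (w (q (f (f (s))))) : B
(h (k) (w (q (f (f (s)))))) : A

well-sorted; sort = A


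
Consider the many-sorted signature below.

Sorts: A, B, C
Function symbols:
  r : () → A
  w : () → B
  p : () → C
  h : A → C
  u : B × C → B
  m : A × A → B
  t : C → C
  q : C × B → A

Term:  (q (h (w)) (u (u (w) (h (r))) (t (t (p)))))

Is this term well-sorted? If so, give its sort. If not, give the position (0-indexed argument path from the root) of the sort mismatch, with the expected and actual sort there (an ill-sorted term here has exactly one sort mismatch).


ill-sorted at position [0, 0]: expected A, got B

    (w) : B
  (h (w)) : ✗ arg 0 at [0, 0] has sort B, expected A
      (w) : B
        (r) : A
      (h (r)) : C
    (u (w) (h (r))) : B
        (p) : C
      (t (p)) : C
    (t (t (p))) : C
  (u (u (w) (h (r))) (t (t (p)))) : B


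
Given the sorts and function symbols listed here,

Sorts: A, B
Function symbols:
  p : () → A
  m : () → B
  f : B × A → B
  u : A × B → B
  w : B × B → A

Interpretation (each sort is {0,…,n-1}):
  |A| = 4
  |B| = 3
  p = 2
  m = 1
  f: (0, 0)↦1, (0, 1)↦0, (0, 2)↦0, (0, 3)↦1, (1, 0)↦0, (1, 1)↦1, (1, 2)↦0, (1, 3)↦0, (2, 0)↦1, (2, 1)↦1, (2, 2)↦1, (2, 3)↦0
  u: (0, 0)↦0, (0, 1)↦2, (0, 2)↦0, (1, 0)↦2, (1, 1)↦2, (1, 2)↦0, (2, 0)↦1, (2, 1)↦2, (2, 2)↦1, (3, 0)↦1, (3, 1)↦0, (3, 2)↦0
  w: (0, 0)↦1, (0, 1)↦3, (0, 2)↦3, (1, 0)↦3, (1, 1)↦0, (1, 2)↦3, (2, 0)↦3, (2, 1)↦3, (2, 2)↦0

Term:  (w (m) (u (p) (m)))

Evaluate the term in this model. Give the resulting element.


  m = 1
  p = 2
  m = 1
  (u (p) (m)) = u(2, 1) = 2
  (w (m) (u (p) (m))) = w(1, 2) = 3

value = 3


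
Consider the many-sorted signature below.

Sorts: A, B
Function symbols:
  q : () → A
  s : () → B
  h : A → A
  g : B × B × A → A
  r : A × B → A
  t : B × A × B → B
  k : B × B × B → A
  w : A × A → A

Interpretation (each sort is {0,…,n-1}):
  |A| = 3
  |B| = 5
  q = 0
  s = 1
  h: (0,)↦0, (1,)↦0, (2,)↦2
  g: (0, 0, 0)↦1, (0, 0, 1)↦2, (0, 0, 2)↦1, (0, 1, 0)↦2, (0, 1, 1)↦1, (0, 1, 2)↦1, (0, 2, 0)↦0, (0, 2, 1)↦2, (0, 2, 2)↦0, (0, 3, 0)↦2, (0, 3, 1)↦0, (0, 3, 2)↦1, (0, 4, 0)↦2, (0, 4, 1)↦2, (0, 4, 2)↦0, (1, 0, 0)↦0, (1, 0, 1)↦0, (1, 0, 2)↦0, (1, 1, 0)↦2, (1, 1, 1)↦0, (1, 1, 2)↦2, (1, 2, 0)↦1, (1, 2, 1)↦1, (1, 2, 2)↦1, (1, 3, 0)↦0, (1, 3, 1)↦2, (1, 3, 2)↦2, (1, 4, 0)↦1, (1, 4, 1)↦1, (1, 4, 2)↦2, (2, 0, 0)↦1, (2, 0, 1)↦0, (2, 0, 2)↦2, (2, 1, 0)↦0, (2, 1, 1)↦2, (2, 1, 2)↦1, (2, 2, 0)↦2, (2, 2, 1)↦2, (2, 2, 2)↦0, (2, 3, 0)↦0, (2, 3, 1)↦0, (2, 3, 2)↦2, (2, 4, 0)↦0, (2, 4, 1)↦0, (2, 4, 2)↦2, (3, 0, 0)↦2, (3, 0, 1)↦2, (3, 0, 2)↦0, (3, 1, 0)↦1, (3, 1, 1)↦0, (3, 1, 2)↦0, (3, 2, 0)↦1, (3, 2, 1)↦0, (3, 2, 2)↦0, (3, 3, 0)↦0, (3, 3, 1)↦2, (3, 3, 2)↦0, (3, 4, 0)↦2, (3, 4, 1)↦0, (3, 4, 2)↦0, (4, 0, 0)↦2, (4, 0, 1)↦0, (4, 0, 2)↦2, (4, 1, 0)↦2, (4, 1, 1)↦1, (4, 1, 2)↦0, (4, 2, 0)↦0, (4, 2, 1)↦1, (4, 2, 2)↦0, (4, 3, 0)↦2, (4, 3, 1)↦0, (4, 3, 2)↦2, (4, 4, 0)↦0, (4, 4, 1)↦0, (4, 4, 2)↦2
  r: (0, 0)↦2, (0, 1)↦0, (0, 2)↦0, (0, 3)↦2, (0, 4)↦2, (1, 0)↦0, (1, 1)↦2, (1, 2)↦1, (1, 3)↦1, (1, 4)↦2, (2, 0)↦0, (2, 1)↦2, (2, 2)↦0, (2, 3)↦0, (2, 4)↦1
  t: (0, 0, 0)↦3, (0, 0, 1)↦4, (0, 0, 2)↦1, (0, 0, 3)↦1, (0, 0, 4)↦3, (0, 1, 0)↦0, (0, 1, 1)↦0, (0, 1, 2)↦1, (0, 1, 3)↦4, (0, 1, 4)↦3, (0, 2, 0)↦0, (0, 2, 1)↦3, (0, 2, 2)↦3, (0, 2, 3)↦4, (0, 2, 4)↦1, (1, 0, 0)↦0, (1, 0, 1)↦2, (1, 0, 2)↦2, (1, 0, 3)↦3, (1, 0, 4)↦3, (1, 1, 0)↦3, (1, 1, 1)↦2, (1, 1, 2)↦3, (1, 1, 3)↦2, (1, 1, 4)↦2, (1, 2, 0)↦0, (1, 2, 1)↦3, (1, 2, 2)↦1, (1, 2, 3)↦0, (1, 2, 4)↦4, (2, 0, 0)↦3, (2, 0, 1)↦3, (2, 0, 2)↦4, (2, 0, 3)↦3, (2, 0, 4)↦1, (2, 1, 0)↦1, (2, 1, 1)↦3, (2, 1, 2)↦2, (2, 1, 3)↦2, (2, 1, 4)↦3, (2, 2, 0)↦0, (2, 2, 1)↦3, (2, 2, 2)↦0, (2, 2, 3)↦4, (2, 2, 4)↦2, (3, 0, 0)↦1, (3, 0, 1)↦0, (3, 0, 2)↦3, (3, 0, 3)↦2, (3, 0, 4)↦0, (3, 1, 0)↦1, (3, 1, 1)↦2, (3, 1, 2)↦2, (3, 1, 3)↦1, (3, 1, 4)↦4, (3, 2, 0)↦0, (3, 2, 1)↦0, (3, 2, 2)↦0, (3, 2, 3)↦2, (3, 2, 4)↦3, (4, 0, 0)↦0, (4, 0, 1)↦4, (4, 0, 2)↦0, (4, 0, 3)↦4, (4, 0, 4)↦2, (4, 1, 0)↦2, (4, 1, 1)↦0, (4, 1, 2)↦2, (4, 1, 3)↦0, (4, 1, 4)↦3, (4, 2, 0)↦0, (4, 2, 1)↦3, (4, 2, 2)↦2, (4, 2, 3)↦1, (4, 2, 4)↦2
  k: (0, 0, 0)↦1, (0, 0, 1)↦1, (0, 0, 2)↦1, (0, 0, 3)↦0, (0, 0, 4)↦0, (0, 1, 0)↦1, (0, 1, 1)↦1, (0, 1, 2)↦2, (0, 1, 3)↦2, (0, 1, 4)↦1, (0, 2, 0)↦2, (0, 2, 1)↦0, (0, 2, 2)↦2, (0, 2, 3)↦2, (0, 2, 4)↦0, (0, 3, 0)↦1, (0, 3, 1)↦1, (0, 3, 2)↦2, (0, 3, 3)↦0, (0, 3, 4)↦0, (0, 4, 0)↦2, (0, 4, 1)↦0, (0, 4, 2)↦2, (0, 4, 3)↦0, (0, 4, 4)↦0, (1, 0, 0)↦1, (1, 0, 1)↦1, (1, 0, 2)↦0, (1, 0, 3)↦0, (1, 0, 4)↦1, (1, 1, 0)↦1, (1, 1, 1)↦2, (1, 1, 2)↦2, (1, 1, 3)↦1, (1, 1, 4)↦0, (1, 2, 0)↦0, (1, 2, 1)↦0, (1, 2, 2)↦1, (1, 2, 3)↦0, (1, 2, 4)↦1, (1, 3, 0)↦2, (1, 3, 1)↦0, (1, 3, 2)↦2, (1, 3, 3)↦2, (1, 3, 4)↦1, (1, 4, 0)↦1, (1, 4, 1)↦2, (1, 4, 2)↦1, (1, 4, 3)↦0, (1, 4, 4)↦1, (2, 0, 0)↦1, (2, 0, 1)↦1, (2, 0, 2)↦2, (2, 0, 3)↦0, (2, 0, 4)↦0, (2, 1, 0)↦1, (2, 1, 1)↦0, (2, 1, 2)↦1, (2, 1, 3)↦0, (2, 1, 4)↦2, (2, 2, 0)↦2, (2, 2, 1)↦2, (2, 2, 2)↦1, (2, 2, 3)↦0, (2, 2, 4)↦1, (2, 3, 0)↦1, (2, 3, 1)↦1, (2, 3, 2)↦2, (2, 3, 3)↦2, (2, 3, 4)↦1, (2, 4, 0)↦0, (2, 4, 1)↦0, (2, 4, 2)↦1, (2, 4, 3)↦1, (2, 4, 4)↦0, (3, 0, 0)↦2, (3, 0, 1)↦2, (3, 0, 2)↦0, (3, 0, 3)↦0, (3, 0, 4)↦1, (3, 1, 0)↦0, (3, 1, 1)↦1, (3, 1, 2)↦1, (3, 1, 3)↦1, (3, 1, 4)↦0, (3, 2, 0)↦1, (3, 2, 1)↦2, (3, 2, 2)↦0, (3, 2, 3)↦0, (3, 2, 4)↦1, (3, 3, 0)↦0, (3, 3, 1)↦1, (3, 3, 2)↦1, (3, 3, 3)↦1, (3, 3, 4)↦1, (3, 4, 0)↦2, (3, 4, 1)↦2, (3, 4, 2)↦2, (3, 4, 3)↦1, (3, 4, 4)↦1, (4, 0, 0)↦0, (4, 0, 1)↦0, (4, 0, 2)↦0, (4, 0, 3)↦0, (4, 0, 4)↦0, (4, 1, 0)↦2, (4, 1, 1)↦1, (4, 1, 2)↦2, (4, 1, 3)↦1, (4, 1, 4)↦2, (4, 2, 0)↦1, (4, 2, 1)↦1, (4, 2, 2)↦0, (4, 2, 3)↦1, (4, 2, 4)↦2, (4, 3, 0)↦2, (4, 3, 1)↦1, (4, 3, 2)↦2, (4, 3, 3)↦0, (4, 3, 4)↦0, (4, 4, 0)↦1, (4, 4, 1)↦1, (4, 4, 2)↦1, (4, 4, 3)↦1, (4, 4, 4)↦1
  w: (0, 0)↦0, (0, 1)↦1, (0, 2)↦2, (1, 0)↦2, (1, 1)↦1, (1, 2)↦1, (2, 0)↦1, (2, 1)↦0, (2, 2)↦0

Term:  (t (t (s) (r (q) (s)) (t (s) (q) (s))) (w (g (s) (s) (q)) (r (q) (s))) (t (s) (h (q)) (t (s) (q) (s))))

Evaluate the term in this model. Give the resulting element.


  s = 1
  q = 0
  s = 1
  (r (q) (s)) = r(0, 1) = 0
  s = 1
  q = 0
  s = 1
  (t (s) (q) (s)) = t(1, 0, 1) = 2
  (t (s) (r (q) (s)) (t (s) (q) (s))) = t(1, 0, 2) = 2
  s = 1
  s = 1
  q = 0
  (g (s) (s) (q)) = g(1, 1, 0) = 2
  q = 0
  s = 1
  (r (q) (s)) = r(0, 1) = 0
  (w (g (s) (s) (q)) (r (q) (s))) = w(2, 0) = 1
  s = 1
  q = 0
  (h (q)) = h(0,) = 0
  s = 1
  q = 0
  s = 1
  (t (s) (q) (s)) = t(1, 0, 1) = 2
  (t (s) (h (q)) (t (s) (q) (s))) = t(1, 0, 2) = 2
  (t (t (s) (r (q) (s)) (t (s) (q) (s))) (w (g (s) (s) (q)) (r (q) (s))) (t (s) (h (q)) (t (s) (q) (s)))) = t(2, 1, 2) = 2

value = 2


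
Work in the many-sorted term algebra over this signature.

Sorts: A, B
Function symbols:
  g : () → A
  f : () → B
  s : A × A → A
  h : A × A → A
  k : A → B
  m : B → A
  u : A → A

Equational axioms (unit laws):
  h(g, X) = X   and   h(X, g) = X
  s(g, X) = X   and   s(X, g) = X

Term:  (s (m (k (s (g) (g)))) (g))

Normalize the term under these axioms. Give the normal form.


1. (s (m (k (s (g) (g)))) (g))  →  (m (k (s (g) (g))))
2. (m (k (s (g) (g))))  →  (m (k (g)))

normal form = (m (k (g)))


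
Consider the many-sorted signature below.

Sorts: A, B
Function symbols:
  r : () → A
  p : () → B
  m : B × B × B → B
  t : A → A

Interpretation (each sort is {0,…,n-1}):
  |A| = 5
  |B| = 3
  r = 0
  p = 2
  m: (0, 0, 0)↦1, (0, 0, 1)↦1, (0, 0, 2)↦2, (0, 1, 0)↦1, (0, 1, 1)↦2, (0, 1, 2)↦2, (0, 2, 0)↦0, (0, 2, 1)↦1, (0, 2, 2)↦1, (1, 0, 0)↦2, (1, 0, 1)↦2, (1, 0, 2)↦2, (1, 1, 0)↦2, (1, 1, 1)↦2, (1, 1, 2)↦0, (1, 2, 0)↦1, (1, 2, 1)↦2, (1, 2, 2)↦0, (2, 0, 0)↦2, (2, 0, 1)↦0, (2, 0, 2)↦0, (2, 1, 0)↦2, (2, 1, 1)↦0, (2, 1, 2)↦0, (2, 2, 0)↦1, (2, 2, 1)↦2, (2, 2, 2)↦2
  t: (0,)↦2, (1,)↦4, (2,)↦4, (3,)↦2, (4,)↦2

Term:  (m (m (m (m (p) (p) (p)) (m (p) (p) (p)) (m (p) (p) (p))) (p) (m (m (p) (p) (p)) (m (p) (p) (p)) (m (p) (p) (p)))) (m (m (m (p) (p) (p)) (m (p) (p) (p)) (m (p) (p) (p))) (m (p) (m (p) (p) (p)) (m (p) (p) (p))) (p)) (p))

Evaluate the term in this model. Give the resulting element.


value = 2

  p = 2
  p = 2
  p = 2
  (m (p) (p) (p)) = m(2, 2, 2) = 2
  p = 2
  p = 2
  p = 2
  (m (p) (p) (p)) = m(2, 2, 2) = 2
  p = 2
  p = 2
  p = 2
  (m (p) (p) (p)) = m(2, 2, 2) = 2
  (m (m (p) (p) (p)) (m (p) (p) (p)) (m (p) (p) (p))) = m(2, 2, 2) = 2
  p = 2
  p = 2
  p = 2
  p = 2
  (m (p) (p) (p)) = m(2, 2, 2) = 2
  p = 2
  p = 2
  p = 2
  (m (p) (p) (p)) = m(2, 2, 2) = 2
  p = 2
  p = 2
  p = 2
  (m (p) (p) (p)) = m(2, 2, 2) = 2
  (m (m (p) (p) (p)) (m (p) (p) (p)) (m (p) (p) (p))) = m(2, 2, 2) = 2
  (m (m (m (p) (p) (p)) (m (p) (p) (p)) (m (p) (p) (p))) (p) (m (m (p) (p) (p)) (m (p) (p) (p)) (m (p) (p) (p)))) = m(2, 2, 2) = 2
  p = 2
  p = 2
  p = 2
  (m (p) (p) (p)) = m(2, 2, 2) = 2
  p = 2
  p = 2
  p = 2
  (m (p) (p) (p)) = m(2, 2, 2) = 2
  p = 2
  p = 2
  p = 2
  (m (p) (p) (p)) = m(2, 2, 2) = 2
  (m (m (p) (p) (p)) (m (p) (p) (p)) (m (p) (p) (p))) = m(2, 2, 2) = 2
  p = 2
  p = 2
  p = 2
  p = 2
  (m (p) (p) (p)) = m(2, 2, 2) = 2
  p = 2
  p = 2
  p = 2
  (m (p) (p) (p)) = m(2, 2, 2) = 2
  (m (p) (m (p) (p) (p)) (m (p) (p) (p))) = m(2, 2, 2) = 2
  p = 2
  (m (m (m (p) (p) (p)) (m (p) (p) (p)) (m (p) (p) (p))) (m (p) (m (p) (p) (p)) (m (p) (p) (p))) (p)) = m(2, 2, 2) = 2
  p = 2
  (m (m (m (m (p) (p) (p)) (m (p) (p) (p)) (m (p) (p) (p))) (p) (m (m (p) (p) (p)) (m (p) (p) (p)) (m (p) (p) (p)))) (m (m (m (p) (p) (p)) (m (p) (p) (p)) (m (p) (p) (p))) (m (p) (m (p) (p) (p)) (m (p) (p) (p))) (p)) (p)) = m(2, 2, 2) = 2


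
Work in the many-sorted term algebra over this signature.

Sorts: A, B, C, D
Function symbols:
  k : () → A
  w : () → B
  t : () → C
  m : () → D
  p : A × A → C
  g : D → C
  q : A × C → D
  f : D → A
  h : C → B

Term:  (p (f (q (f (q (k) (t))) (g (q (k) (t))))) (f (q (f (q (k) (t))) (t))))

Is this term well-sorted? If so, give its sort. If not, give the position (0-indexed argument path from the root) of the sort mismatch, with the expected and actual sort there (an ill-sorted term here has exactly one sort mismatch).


well-sorted; sort = C

          (k) : A
          (t) : C
        (q (k) (t)) : D
      (f (q (k) (t))) : A
          (k) : A
          (t) : C
        (q (k) (t)) : D
      (g (q (k) (t))) : C
    (q (f (q (k) (t))) (g (q (k) (t)))) : D
  (f (q (f (q (k) (t))) (g (q (k) (t))))) : A
          (k) : A
          (t) : C
        (q (k) (t)) : D
      (f (q (k) (t))) : A
      (t) : C
    (q (f (q (k) (t))) (t)) : D
  (f (q (f (q (k) (t))) (t))) : A
(p (f (q (f (q (k) (t))) (g (q (k) (t))))) (f (q (f (q (k) (t))) (t)))) : C


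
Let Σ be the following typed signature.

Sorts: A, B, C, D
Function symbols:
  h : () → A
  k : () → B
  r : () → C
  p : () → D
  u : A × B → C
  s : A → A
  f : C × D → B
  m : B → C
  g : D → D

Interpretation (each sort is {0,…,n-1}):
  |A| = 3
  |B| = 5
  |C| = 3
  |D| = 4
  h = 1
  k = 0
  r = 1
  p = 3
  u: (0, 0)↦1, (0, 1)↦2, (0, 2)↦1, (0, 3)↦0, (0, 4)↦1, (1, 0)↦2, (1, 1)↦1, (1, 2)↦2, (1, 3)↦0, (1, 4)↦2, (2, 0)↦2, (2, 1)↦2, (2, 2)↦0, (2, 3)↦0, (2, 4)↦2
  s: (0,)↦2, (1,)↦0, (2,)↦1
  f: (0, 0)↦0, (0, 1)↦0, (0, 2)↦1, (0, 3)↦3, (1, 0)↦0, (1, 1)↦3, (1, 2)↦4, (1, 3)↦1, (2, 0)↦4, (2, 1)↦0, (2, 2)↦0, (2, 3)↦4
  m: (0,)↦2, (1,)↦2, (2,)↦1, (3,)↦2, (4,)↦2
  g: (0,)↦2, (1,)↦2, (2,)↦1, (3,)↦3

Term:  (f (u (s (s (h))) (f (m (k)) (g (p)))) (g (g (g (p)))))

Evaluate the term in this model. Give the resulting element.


  h = 1
  (s (h)) = s(1,) = 0
  (s (s (h))) = s(0,) = 2
  k = 0
  (m (k)) = m(0,) = 2
  p = 3
  (g (p)) = g(3,) = 3
  (f (m (k)) (g (p))) = f(2, 3) = 4
  (u (s (s (h))) (f (m (k)) (g (p)))) = u(2, 4) = 2
  p = 3
  (g (p)) = g(3,) = 3
  (g (g (p))) = g(3,) = 3
  (g (g (g (p)))) = g(3,) = 3
  (f (u (s (s (h))) (f (m (k)) (g (p)))) (g (g (g (p))))) = f(2, 3) = 4

value = 4
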